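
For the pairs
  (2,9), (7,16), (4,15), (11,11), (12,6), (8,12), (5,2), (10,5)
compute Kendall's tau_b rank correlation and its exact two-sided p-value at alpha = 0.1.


Step 1: Enumerate the 28 unordered pairs (i,j) with i<j and classify each by sign(x_j-x_i) * sign(y_j-y_i).
  (1,2):dx=+5,dy=+7->C; (1,3):dx=+2,dy=+6->C; (1,4):dx=+9,dy=+2->C; (1,5):dx=+10,dy=-3->D
  (1,6):dx=+6,dy=+3->C; (1,7):dx=+3,dy=-7->D; (1,8):dx=+8,dy=-4->D; (2,3):dx=-3,dy=-1->C
  (2,4):dx=+4,dy=-5->D; (2,5):dx=+5,dy=-10->D; (2,6):dx=+1,dy=-4->D; (2,7):dx=-2,dy=-14->C
  (2,8):dx=+3,dy=-11->D; (3,4):dx=+7,dy=-4->D; (3,5):dx=+8,dy=-9->D; (3,6):dx=+4,dy=-3->D
  (3,7):dx=+1,dy=-13->D; (3,8):dx=+6,dy=-10->D; (4,5):dx=+1,dy=-5->D; (4,6):dx=-3,dy=+1->D
  (4,7):dx=-6,dy=-9->C; (4,8):dx=-1,dy=-6->C; (5,6):dx=-4,dy=+6->D; (5,7):dx=-7,dy=-4->C
  (5,8):dx=-2,dy=-1->C; (6,7):dx=-3,dy=-10->C; (6,8):dx=+2,dy=-7->D; (7,8):dx=+5,dy=+3->C
Step 2: C = 12, D = 16, total pairs = 28.
Step 3: tau = (C - D)/(n(n-1)/2) = (12 - 16)/28 = -0.142857.
Step 4: Exact two-sided p-value (enumerate n! = 40320 permutations of y under H0): p = 0.719544.
Step 5: alpha = 0.1. fail to reject H0.

tau_b = -0.1429 (C=12, D=16), p = 0.719544, fail to reject H0.


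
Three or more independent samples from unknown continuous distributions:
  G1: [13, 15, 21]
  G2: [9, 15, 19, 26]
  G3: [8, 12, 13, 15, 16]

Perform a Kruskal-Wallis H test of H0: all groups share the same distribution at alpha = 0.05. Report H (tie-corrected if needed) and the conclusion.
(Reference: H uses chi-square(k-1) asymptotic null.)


Step 1: Combine all N = 12 observations and assign midranks.
sorted (value, group, rank): (8,G3,1), (9,G2,2), (12,G3,3), (13,G1,4.5), (13,G3,4.5), (15,G1,7), (15,G2,7), (15,G3,7), (16,G3,9), (19,G2,10), (21,G1,11), (26,G2,12)
Step 2: Sum ranks within each group.
R_1 = 22.5 (n_1 = 3)
R_2 = 31 (n_2 = 4)
R_3 = 24.5 (n_3 = 5)
Step 3: H = 12/(N(N+1)) * sum(R_i^2/n_i) - 3(N+1)
     = 12/(12*13) * (22.5^2/3 + 31^2/4 + 24.5^2/5) - 3*13
     = 0.076923 * 529.05 - 39
     = 1.696154.
Step 4: Ties present; correction factor C = 1 - 30/(12^3 - 12) = 0.982517. Corrected H = 1.696154 / 0.982517 = 1.726335.
Step 5: Under H0, H ~ chi^2(2); p-value = 0.421824.
Step 6: alpha = 0.05. fail to reject H0.

H = 1.7263, df = 2, p = 0.421824, fail to reject H0.


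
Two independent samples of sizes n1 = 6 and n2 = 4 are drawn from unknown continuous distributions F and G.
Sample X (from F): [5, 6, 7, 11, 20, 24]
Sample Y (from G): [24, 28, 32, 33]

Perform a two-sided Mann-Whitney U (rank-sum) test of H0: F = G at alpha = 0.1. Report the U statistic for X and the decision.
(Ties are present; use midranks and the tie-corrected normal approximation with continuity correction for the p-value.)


Step 1: Combine and sort all 10 observations; assign midranks.
sorted (value, group): (5,X), (6,X), (7,X), (11,X), (20,X), (24,X), (24,Y), (28,Y), (32,Y), (33,Y)
ranks: 5->1, 6->2, 7->3, 11->4, 20->5, 24->6.5, 24->6.5, 28->8, 32->9, 33->10
Step 2: Rank sum for X: R1 = 1 + 2 + 3 + 4 + 5 + 6.5 = 21.5.
Step 3: U_X = R1 - n1(n1+1)/2 = 21.5 - 6*7/2 = 21.5 - 21 = 0.5.
       U_Y = n1*n2 - U_X = 24 - 0.5 = 23.5.
Step 4: Ties are present, so use the tie-corrected normal approximation (with continuity correction) for the p-value.
Step 5: p-value = 0.018655; compare to alpha = 0.1. reject H0.

U_X = 0.5, p = 0.018655, reject H0 at alpha = 0.1.


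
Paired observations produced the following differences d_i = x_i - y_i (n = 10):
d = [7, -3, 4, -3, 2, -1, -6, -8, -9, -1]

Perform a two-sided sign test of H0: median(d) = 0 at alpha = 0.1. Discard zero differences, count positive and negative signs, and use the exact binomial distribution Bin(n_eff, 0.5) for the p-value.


Step 1: Discard zero differences. Original n = 10; n_eff = number of nonzero differences = 10.
Nonzero differences (with sign): +7, -3, +4, -3, +2, -1, -6, -8, -9, -1
Step 2: Count signs: positive = 3, negative = 7.
Step 3: Under H0: P(positive) = 0.5, so the number of positives S ~ Bin(10, 0.5).
Step 4: Two-sided exact p-value = sum of Bin(10,0.5) probabilities at or below the observed probability = 0.343750.
Step 5: alpha = 0.1. fail to reject H0.

n_eff = 10, pos = 3, neg = 7, p = 0.343750, fail to reject H0.


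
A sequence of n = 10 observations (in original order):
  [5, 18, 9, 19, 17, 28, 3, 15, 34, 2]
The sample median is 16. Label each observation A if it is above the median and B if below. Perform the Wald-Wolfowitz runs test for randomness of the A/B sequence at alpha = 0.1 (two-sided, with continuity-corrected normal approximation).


Step 1: Compute median = 16; label A = above, B = below.
Labels in order: BABAAABBAB  (n_A = 5, n_B = 5)
Step 2: Count runs R = 7.
Step 3: Under H0 (random ordering), E[R] = 2*n_A*n_B/(n_A+n_B) + 1 = 2*5*5/10 + 1 = 6.0000.
        Var[R] = 2*n_A*n_B*(2*n_A*n_B - n_A - n_B) / ((n_A+n_B)^2 * (n_A+n_B-1)) = 2000/900 = 2.2222.
        SD[R] = 1.4907.
Step 4: Continuity-corrected z = (R - 0.5 - E[R]) / SD[R] = (7 - 0.5 - 6.0000) / 1.4907 = 0.3354.
Step 5: Two-sided p-value via normal approximation = 2*(1 - Phi(|z|)) = 0.737316.
Step 6: alpha = 0.1. fail to reject H0.

R = 7, z = 0.3354, p = 0.737316, fail to reject H0.


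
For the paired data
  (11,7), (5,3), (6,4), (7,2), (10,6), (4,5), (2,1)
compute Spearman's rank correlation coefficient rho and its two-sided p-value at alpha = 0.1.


Step 1: Rank x and y separately (midranks; no ties here).
rank(x): 11->7, 5->3, 6->4, 7->5, 10->6, 4->2, 2->1
rank(y): 7->7, 3->3, 4->4, 2->2, 6->6, 5->5, 1->1
Step 2: d_i = R_x(i) - R_y(i); compute d_i^2.
  (7-7)^2=0, (3-3)^2=0, (4-4)^2=0, (5-2)^2=9, (6-6)^2=0, (2-5)^2=9, (1-1)^2=0
sum(d^2) = 18.
Step 3: rho = 1 - 6*18 / (7*(7^2 - 1)) = 1 - 108/336 = 0.678571.
Step 4: Under H0, t = rho * sqrt((n-2)/(1-rho^2)) = 2.0657 ~ t(5).
Step 5: Two-sided p-value from the t-distribution with 5 df = 0.093750.
Step 6: alpha = 0.1. reject H0.

rho = 0.6786, p = 0.093750, reject H0 at alpha = 0.1.


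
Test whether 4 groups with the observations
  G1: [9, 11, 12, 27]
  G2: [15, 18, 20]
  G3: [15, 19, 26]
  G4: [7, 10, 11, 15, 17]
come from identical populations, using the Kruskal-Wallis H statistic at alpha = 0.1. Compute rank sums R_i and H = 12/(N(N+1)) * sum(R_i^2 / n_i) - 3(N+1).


Step 1: Combine all N = 15 observations and assign midranks.
sorted (value, group, rank): (7,G4,1), (9,G1,2), (10,G4,3), (11,G1,4.5), (11,G4,4.5), (12,G1,6), (15,G2,8), (15,G3,8), (15,G4,8), (17,G4,10), (18,G2,11), (19,G3,12), (20,G2,13), (26,G3,14), (27,G1,15)
Step 2: Sum ranks within each group.
R_1 = 27.5 (n_1 = 4)
R_2 = 32 (n_2 = 3)
R_3 = 34 (n_3 = 3)
R_4 = 26.5 (n_4 = 5)
Step 3: H = 12/(N(N+1)) * sum(R_i^2/n_i) - 3(N+1)
     = 12/(15*16) * (27.5^2/4 + 32^2/3 + 34^2/3 + 26.5^2/5) - 3*16
     = 0.050000 * 1056.18 - 48
     = 4.808958.
Step 4: Ties present; correction factor C = 1 - 30/(15^3 - 15) = 0.991071. Corrected H = 4.808958 / 0.991071 = 4.852282.
Step 5: Under H0, H ~ chi^2(3); p-value = 0.182939.
Step 6: alpha = 0.1. fail to reject H0.

H = 4.8523, df = 3, p = 0.182939, fail to reject H0.


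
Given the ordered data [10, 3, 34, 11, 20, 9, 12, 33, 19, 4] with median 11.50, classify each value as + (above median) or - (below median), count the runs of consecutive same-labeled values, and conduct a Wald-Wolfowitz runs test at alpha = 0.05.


Step 1: Compute median = 11.50; label A = above, B = below.
Labels in order: BBABABAAAB  (n_A = 5, n_B = 5)
Step 2: Count runs R = 7.
Step 3: Under H0 (random ordering), E[R] = 2*n_A*n_B/(n_A+n_B) + 1 = 2*5*5/10 + 1 = 6.0000.
        Var[R] = 2*n_A*n_B*(2*n_A*n_B - n_A - n_B) / ((n_A+n_B)^2 * (n_A+n_B-1)) = 2000/900 = 2.2222.
        SD[R] = 1.4907.
Step 4: Continuity-corrected z = (R - 0.5 - E[R]) / SD[R] = (7 - 0.5 - 6.0000) / 1.4907 = 0.3354.
Step 5: Two-sided p-value via normal approximation = 2*(1 - Phi(|z|)) = 0.737316.
Step 6: alpha = 0.05. fail to reject H0.

R = 7, z = 0.3354, p = 0.737316, fail to reject H0.


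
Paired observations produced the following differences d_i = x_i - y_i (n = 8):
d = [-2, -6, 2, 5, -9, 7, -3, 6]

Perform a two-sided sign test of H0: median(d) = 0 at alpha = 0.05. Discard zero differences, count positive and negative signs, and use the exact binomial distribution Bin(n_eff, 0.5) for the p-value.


Step 1: Discard zero differences. Original n = 8; n_eff = number of nonzero differences = 8.
Nonzero differences (with sign): -2, -6, +2, +5, -9, +7, -3, +6
Step 2: Count signs: positive = 4, negative = 4.
Step 3: Under H0: P(positive) = 0.5, so the number of positives S ~ Bin(8, 0.5).
Step 4: Two-sided exact p-value = sum of Bin(8,0.5) probabilities at or below the observed probability = 1.000000.
Step 5: alpha = 0.05. fail to reject H0.

n_eff = 8, pos = 4, neg = 4, p = 1.000000, fail to reject H0.


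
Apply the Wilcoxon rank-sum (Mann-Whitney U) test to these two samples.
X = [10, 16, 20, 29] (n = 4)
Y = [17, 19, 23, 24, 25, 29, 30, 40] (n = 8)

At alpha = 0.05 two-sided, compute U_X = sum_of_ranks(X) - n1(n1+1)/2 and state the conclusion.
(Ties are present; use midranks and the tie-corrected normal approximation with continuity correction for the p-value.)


Step 1: Combine and sort all 12 observations; assign midranks.
sorted (value, group): (10,X), (16,X), (17,Y), (19,Y), (20,X), (23,Y), (24,Y), (25,Y), (29,X), (29,Y), (30,Y), (40,Y)
ranks: 10->1, 16->2, 17->3, 19->4, 20->5, 23->6, 24->7, 25->8, 29->9.5, 29->9.5, 30->11, 40->12
Step 2: Rank sum for X: R1 = 1 + 2 + 5 + 9.5 = 17.5.
Step 3: U_X = R1 - n1(n1+1)/2 = 17.5 - 4*5/2 = 17.5 - 10 = 7.5.
       U_Y = n1*n2 - U_X = 32 - 7.5 = 24.5.
Step 4: Ties are present, so use the tie-corrected normal approximation (with continuity correction) for the p-value.
Step 5: p-value = 0.173478; compare to alpha = 0.05. fail to reject H0.

U_X = 7.5, p = 0.173478, fail to reject H0 at alpha = 0.05.


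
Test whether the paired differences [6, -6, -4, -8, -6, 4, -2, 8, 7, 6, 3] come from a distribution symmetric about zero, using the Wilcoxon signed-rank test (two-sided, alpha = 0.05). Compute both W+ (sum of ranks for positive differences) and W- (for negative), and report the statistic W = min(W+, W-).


Step 1: Drop any zero differences (none here) and take |d_i|.
|d| = [6, 6, 4, 8, 6, 4, 2, 8, 7, 6, 3]
Step 2: Midrank |d_i| (ties get averaged ranks).
ranks: |6|->6.5, |6|->6.5, |4|->3.5, |8|->10.5, |6|->6.5, |4|->3.5, |2|->1, |8|->10.5, |7|->9, |6|->6.5, |3|->2
Step 3: Attach original signs; sum ranks with positive sign and with negative sign.
W+ = 6.5 + 3.5 + 10.5 + 9 + 6.5 + 2 = 38
W- = 6.5 + 3.5 + 10.5 + 6.5 + 1 = 28
(Check: W+ + W- = 66 should equal n(n+1)/2 = 66.)
Step 4: Test statistic W = min(W+, W-) = 28.
Step 5: Ties in |d|, so use the tie-corrected normal approximation.
        E[W] = n(n+1)/4 = 11*12/4 = 33.
        Tie groups: |d|=4 (t=2), |d|=6 (t=4), |d|=8 (t=2); sum(t^3 - t) = 72.
        Var[W] = n(n+1)(2n+1)/24 - sum(t^3-t)/48 = 3036/24 - 72/48 = 125.
        z = (W - E[W]) / sqrt(Var[W]) = (28 - 33) / 11.1803 = -0.4472.
        Two-sided p = 2*Phi(z) = 0.654721.
Step 6: alpha = 0.05. fail to reject H0.

W+ = 38, W- = 28, W = min = 28, p = 0.654721, fail to reject H0.


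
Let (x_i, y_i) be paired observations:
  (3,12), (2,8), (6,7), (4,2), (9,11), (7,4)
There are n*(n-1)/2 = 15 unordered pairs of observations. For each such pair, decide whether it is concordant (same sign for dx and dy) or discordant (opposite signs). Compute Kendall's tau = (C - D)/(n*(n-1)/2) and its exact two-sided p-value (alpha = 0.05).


Step 1: Enumerate the 15 unordered pairs (i,j) with i<j and classify each by sign(x_j-x_i) * sign(y_j-y_i).
  (1,2):dx=-1,dy=-4->C; (1,3):dx=+3,dy=-5->D; (1,4):dx=+1,dy=-10->D; (1,5):dx=+6,dy=-1->D
  (1,6):dx=+4,dy=-8->D; (2,3):dx=+4,dy=-1->D; (2,4):dx=+2,dy=-6->D; (2,5):dx=+7,dy=+3->C
  (2,6):dx=+5,dy=-4->D; (3,4):dx=-2,dy=-5->C; (3,5):dx=+3,dy=+4->C; (3,6):dx=+1,dy=-3->D
  (4,5):dx=+5,dy=+9->C; (4,6):dx=+3,dy=+2->C; (5,6):dx=-2,dy=-7->C
Step 2: C = 7, D = 8, total pairs = 15.
Step 3: tau = (C - D)/(n(n-1)/2) = (7 - 8)/15 = -0.066667.
Step 4: Exact two-sided p-value (enumerate n! = 720 permutations of y under H0): p = 1.000000.
Step 5: alpha = 0.05. fail to reject H0.

tau_b = -0.0667 (C=7, D=8), p = 1.000000, fail to reject H0.


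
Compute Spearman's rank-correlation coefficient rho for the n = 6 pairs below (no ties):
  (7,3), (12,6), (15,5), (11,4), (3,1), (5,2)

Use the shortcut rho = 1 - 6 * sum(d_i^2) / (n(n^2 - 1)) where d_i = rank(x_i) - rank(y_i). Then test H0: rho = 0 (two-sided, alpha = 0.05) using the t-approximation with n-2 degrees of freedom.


Step 1: Rank x and y separately (midranks; no ties here).
rank(x): 7->3, 12->5, 15->6, 11->4, 3->1, 5->2
rank(y): 3->3, 6->6, 5->5, 4->4, 1->1, 2->2
Step 2: d_i = R_x(i) - R_y(i); compute d_i^2.
  (3-3)^2=0, (5-6)^2=1, (6-5)^2=1, (4-4)^2=0, (1-1)^2=0, (2-2)^2=0
sum(d^2) = 2.
Step 3: rho = 1 - 6*2 / (6*(6^2 - 1)) = 1 - 12/210 = 0.942857.
Step 4: Under H0, t = rho * sqrt((n-2)/(1-rho^2)) = 5.6595 ~ t(4).
Step 5: Two-sided p-value from the t-distribution with 4 df = 0.004805.
Step 6: alpha = 0.05. reject H0.

rho = 0.9429, p = 0.004805, reject H0 at alpha = 0.05.


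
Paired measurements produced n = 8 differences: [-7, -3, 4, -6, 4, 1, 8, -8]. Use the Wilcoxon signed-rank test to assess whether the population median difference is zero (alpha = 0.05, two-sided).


Step 1: Drop any zero differences (none here) and take |d_i|.
|d| = [7, 3, 4, 6, 4, 1, 8, 8]
Step 2: Midrank |d_i| (ties get averaged ranks).
ranks: |7|->6, |3|->2, |4|->3.5, |6|->5, |4|->3.5, |1|->1, |8|->7.5, |8|->7.5
Step 3: Attach original signs; sum ranks with positive sign and with negative sign.
W+ = 3.5 + 3.5 + 1 + 7.5 = 15.5
W- = 6 + 2 + 5 + 7.5 = 20.5
(Check: W+ + W- = 36 should equal n(n+1)/2 = 36.)
Step 4: Test statistic W = min(W+, W-) = 15.5.
Step 5: Ties in |d|, so use the tie-corrected normal approximation.
        E[W] = n(n+1)/4 = 8*9/4 = 18.
        Tie groups: |d|=4 (t=2), |d|=8 (t=2); sum(t^3 - t) = 12.
        Var[W] = n(n+1)(2n+1)/24 - sum(t^3-t)/48 = 1224/24 - 12/48 = 50.75.
        z = (W - E[W]) / sqrt(Var[W]) = (15.5 - 18) / 7.1239 = -0.3509.
        Two-sided p = 2*Phi(z) = 0.725640.
Step 6: alpha = 0.05. fail to reject H0.

W+ = 15.5, W- = 20.5, W = min = 15.5, p = 0.725640, fail to reject H0.


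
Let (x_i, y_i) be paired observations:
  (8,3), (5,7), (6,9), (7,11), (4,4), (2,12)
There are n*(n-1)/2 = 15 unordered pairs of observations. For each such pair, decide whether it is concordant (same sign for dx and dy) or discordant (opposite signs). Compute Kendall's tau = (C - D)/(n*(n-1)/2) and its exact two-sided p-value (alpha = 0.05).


Step 1: Enumerate the 15 unordered pairs (i,j) with i<j and classify each by sign(x_j-x_i) * sign(y_j-y_i).
  (1,2):dx=-3,dy=+4->D; (1,3):dx=-2,dy=+6->D; (1,4):dx=-1,dy=+8->D; (1,5):dx=-4,dy=+1->D
  (1,6):dx=-6,dy=+9->D; (2,3):dx=+1,dy=+2->C; (2,4):dx=+2,dy=+4->C; (2,5):dx=-1,dy=-3->C
  (2,6):dx=-3,dy=+5->D; (3,4):dx=+1,dy=+2->C; (3,5):dx=-2,dy=-5->C; (3,6):dx=-4,dy=+3->D
  (4,5):dx=-3,dy=-7->C; (4,6):dx=-5,dy=+1->D; (5,6):dx=-2,dy=+8->D
Step 2: C = 6, D = 9, total pairs = 15.
Step 3: tau = (C - D)/(n(n-1)/2) = (6 - 9)/15 = -0.200000.
Step 4: Exact two-sided p-value (enumerate n! = 720 permutations of y under H0): p = 0.719444.
Step 5: alpha = 0.05. fail to reject H0.

tau_b = -0.2000 (C=6, D=9), p = 0.719444, fail to reject H0.


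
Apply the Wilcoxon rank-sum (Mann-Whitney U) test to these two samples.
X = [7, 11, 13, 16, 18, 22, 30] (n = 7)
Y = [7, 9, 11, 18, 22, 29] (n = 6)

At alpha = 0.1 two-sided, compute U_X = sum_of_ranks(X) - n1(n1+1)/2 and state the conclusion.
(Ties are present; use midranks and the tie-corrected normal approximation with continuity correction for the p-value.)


Step 1: Combine and sort all 13 observations; assign midranks.
sorted (value, group): (7,X), (7,Y), (9,Y), (11,X), (11,Y), (13,X), (16,X), (18,X), (18,Y), (22,X), (22,Y), (29,Y), (30,X)
ranks: 7->1.5, 7->1.5, 9->3, 11->4.5, 11->4.5, 13->6, 16->7, 18->8.5, 18->8.5, 22->10.5, 22->10.5, 29->12, 30->13
Step 2: Rank sum for X: R1 = 1.5 + 4.5 + 6 + 7 + 8.5 + 10.5 + 13 = 51.
Step 3: U_X = R1 - n1(n1+1)/2 = 51 - 7*8/2 = 51 - 28 = 23.
       U_Y = n1*n2 - U_X = 42 - 23 = 19.
Step 4: Ties are present, so use the tie-corrected normal approximation (with continuity correction) for the p-value.
Step 5: p-value = 0.829399; compare to alpha = 0.1. fail to reject H0.

U_X = 23, p = 0.829399, fail to reject H0 at alpha = 0.1.


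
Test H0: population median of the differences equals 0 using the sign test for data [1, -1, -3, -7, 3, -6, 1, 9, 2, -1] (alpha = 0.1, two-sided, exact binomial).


Step 1: Discard zero differences. Original n = 10; n_eff = number of nonzero differences = 10.
Nonzero differences (with sign): +1, -1, -3, -7, +3, -6, +1, +9, +2, -1
Step 2: Count signs: positive = 5, negative = 5.
Step 3: Under H0: P(positive) = 0.5, so the number of positives S ~ Bin(10, 0.5).
Step 4: Two-sided exact p-value = sum of Bin(10,0.5) probabilities at or below the observed probability = 1.000000.
Step 5: alpha = 0.1. fail to reject H0.

n_eff = 10, pos = 5, neg = 5, p = 1.000000, fail to reject H0.


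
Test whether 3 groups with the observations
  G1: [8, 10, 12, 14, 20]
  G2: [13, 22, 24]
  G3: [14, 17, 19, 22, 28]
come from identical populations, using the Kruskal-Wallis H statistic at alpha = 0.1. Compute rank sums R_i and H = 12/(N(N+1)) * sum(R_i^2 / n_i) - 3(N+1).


Step 1: Combine all N = 13 observations and assign midranks.
sorted (value, group, rank): (8,G1,1), (10,G1,2), (12,G1,3), (13,G2,4), (14,G1,5.5), (14,G3,5.5), (17,G3,7), (19,G3,8), (20,G1,9), (22,G2,10.5), (22,G3,10.5), (24,G2,12), (28,G3,13)
Step 2: Sum ranks within each group.
R_1 = 20.5 (n_1 = 5)
R_2 = 26.5 (n_2 = 3)
R_3 = 44 (n_3 = 5)
Step 3: H = 12/(N(N+1)) * sum(R_i^2/n_i) - 3(N+1)
     = 12/(13*14) * (20.5^2/5 + 26.5^2/3 + 44^2/5) - 3*14
     = 0.065934 * 705.333 - 42
     = 4.505495.
Step 4: Ties present; correction factor C = 1 - 12/(13^3 - 13) = 0.994505. Corrected H = 4.505495 / 0.994505 = 4.530387.
Step 5: Under H0, H ~ chi^2(2); p-value = 0.103810.
Step 6: alpha = 0.1. fail to reject H0.

H = 4.5304, df = 2, p = 0.103810, fail to reject H0.


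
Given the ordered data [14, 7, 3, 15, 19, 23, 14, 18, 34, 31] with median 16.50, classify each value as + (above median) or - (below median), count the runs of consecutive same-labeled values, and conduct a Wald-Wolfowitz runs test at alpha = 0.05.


Step 1: Compute median = 16.50; label A = above, B = below.
Labels in order: BBBBAABAAA  (n_A = 5, n_B = 5)
Step 2: Count runs R = 4.
Step 3: Under H0 (random ordering), E[R] = 2*n_A*n_B/(n_A+n_B) + 1 = 2*5*5/10 + 1 = 6.0000.
        Var[R] = 2*n_A*n_B*(2*n_A*n_B - n_A - n_B) / ((n_A+n_B)^2 * (n_A+n_B-1)) = 2000/900 = 2.2222.
        SD[R] = 1.4907.
Step 4: Continuity-corrected z = (R + 0.5 - E[R]) / SD[R] = (4 + 0.5 - 6.0000) / 1.4907 = -1.0062.
Step 5: Two-sided p-value via normal approximation = 2*(1 - Phi(|z|)) = 0.314305.
Step 6: alpha = 0.05. fail to reject H0.

R = 4, z = -1.0062, p = 0.314305, fail to reject H0.


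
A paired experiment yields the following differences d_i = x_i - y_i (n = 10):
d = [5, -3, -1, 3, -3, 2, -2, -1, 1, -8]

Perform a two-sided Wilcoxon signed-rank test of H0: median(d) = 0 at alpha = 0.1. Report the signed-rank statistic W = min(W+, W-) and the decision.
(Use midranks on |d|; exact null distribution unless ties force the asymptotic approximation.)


Step 1: Drop any zero differences (none here) and take |d_i|.
|d| = [5, 3, 1, 3, 3, 2, 2, 1, 1, 8]
Step 2: Midrank |d_i| (ties get averaged ranks).
ranks: |5|->9, |3|->7, |1|->2, |3|->7, |3|->7, |2|->4.5, |2|->4.5, |1|->2, |1|->2, |8|->10
Step 3: Attach original signs; sum ranks with positive sign and with negative sign.
W+ = 9 + 7 + 4.5 + 2 = 22.5
W- = 7 + 2 + 7 + 4.5 + 2 + 10 = 32.5
(Check: W+ + W- = 55 should equal n(n+1)/2 = 55.)
Step 4: Test statistic W = min(W+, W-) = 22.5.
Step 5: Ties in |d|, so use the tie-corrected normal approximation.
        E[W] = n(n+1)/4 = 10*11/4 = 27.5.
        Tie groups: |d|=1 (t=3), |d|=2 (t=2), |d|=3 (t=3); sum(t^3 - t) = 54.
        Var[W] = n(n+1)(2n+1)/24 - sum(t^3-t)/48 = 2310/24 - 54/48 = 95.125.
        z = (W - E[W]) / sqrt(Var[W]) = (22.5 - 27.5) / 9.7532 = -0.5127.
        Two-sided p = 2*Phi(z) = 0.608195.
Step 6: alpha = 0.1. fail to reject H0.

W+ = 22.5, W- = 32.5, W = min = 22.5, p = 0.608195, fail to reject H0.


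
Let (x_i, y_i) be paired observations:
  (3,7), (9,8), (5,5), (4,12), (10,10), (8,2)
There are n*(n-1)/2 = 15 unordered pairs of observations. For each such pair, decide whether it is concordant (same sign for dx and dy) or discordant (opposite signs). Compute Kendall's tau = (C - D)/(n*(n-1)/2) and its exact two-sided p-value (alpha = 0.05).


Step 1: Enumerate the 15 unordered pairs (i,j) with i<j and classify each by sign(x_j-x_i) * sign(y_j-y_i).
  (1,2):dx=+6,dy=+1->C; (1,3):dx=+2,dy=-2->D; (1,4):dx=+1,dy=+5->C; (1,5):dx=+7,dy=+3->C
  (1,6):dx=+5,dy=-5->D; (2,3):dx=-4,dy=-3->C; (2,4):dx=-5,dy=+4->D; (2,5):dx=+1,dy=+2->C
  (2,6):dx=-1,dy=-6->C; (3,4):dx=-1,dy=+7->D; (3,5):dx=+5,dy=+5->C; (3,6):dx=+3,dy=-3->D
  (4,5):dx=+6,dy=-2->D; (4,6):dx=+4,dy=-10->D; (5,6):dx=-2,dy=-8->C
Step 2: C = 8, D = 7, total pairs = 15.
Step 3: tau = (C - D)/(n(n-1)/2) = (8 - 7)/15 = 0.066667.
Step 4: Exact two-sided p-value (enumerate n! = 720 permutations of y under H0): p = 1.000000.
Step 5: alpha = 0.05. fail to reject H0.

tau_b = 0.0667 (C=8, D=7), p = 1.000000, fail to reject H0.


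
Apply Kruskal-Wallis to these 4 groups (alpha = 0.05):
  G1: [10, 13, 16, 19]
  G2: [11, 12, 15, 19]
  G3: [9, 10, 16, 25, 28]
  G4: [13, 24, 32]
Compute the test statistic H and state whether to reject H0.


Step 1: Combine all N = 16 observations and assign midranks.
sorted (value, group, rank): (9,G3,1), (10,G1,2.5), (10,G3,2.5), (11,G2,4), (12,G2,5), (13,G1,6.5), (13,G4,6.5), (15,G2,8), (16,G1,9.5), (16,G3,9.5), (19,G1,11.5), (19,G2,11.5), (24,G4,13), (25,G3,14), (28,G3,15), (32,G4,16)
Step 2: Sum ranks within each group.
R_1 = 30 (n_1 = 4)
R_2 = 28.5 (n_2 = 4)
R_3 = 42 (n_3 = 5)
R_4 = 35.5 (n_4 = 3)
Step 3: H = 12/(N(N+1)) * sum(R_i^2/n_i) - 3(N+1)
     = 12/(16*17) * (30^2/4 + 28.5^2/4 + 42^2/5 + 35.5^2/3) - 3*17
     = 0.044118 * 1200.95 - 51
     = 1.982904.
Step 4: Ties present; correction factor C = 1 - 24/(16^3 - 16) = 0.994118. Corrected H = 1.982904 / 0.994118 = 1.994638.
Step 5: Under H0, H ~ chi^2(3); p-value = 0.573520.
Step 6: alpha = 0.05. fail to reject H0.

H = 1.9946, df = 3, p = 0.573520, fail to reject H0.


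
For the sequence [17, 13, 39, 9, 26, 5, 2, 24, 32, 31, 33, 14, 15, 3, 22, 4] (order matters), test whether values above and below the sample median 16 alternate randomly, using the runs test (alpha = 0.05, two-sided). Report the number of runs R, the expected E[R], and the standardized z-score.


Step 1: Compute median = 16; label A = above, B = below.
Labels in order: ABABABBAAAABBBAB  (n_A = 8, n_B = 8)
Step 2: Count runs R = 10.
Step 3: Under H0 (random ordering), E[R] = 2*n_A*n_B/(n_A+n_B) + 1 = 2*8*8/16 + 1 = 9.0000.
        Var[R] = 2*n_A*n_B*(2*n_A*n_B - n_A - n_B) / ((n_A+n_B)^2 * (n_A+n_B-1)) = 14336/3840 = 3.7333.
        SD[R] = 1.9322.
Step 4: Continuity-corrected z = (R - 0.5 - E[R]) / SD[R] = (10 - 0.5 - 9.0000) / 1.9322 = 0.2588.
Step 5: Two-sided p-value via normal approximation = 2*(1 - Phi(|z|)) = 0.795809.
Step 6: alpha = 0.05. fail to reject H0.

R = 10, z = 0.2588, p = 0.795809, fail to reject H0.


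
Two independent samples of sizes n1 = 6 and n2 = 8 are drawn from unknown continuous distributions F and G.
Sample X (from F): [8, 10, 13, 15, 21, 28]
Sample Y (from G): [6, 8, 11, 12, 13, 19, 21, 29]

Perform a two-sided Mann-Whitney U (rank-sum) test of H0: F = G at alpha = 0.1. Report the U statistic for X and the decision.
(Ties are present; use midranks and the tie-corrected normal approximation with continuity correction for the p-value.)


Step 1: Combine and sort all 14 observations; assign midranks.
sorted (value, group): (6,Y), (8,X), (8,Y), (10,X), (11,Y), (12,Y), (13,X), (13,Y), (15,X), (19,Y), (21,X), (21,Y), (28,X), (29,Y)
ranks: 6->1, 8->2.5, 8->2.5, 10->4, 11->5, 12->6, 13->7.5, 13->7.5, 15->9, 19->10, 21->11.5, 21->11.5, 28->13, 29->14
Step 2: Rank sum for X: R1 = 2.5 + 4 + 7.5 + 9 + 11.5 + 13 = 47.5.
Step 3: U_X = R1 - n1(n1+1)/2 = 47.5 - 6*7/2 = 47.5 - 21 = 26.5.
       U_Y = n1*n2 - U_X = 48 - 26.5 = 21.5.
Step 4: Ties are present, so use the tie-corrected normal approximation (with continuity correction) for the p-value.
Step 5: p-value = 0.795593; compare to alpha = 0.1. fail to reject H0.

U_X = 26.5, p = 0.795593, fail to reject H0 at alpha = 0.1.


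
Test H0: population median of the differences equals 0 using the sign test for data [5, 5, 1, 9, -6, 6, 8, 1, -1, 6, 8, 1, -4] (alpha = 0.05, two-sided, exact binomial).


Step 1: Discard zero differences. Original n = 13; n_eff = number of nonzero differences = 13.
Nonzero differences (with sign): +5, +5, +1, +9, -6, +6, +8, +1, -1, +6, +8, +1, -4
Step 2: Count signs: positive = 10, negative = 3.
Step 3: Under H0: P(positive) = 0.5, so the number of positives S ~ Bin(13, 0.5).
Step 4: Two-sided exact p-value = sum of Bin(13,0.5) probabilities at or below the observed probability = 0.092285.
Step 5: alpha = 0.05. fail to reject H0.

n_eff = 13, pos = 10, neg = 3, p = 0.092285, fail to reject H0.


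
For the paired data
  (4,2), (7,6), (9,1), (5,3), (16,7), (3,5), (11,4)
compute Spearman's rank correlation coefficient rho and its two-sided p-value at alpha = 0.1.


Step 1: Rank x and y separately (midranks; no ties here).
rank(x): 4->2, 7->4, 9->5, 5->3, 16->7, 3->1, 11->6
rank(y): 2->2, 6->6, 1->1, 3->3, 7->7, 5->5, 4->4
Step 2: d_i = R_x(i) - R_y(i); compute d_i^2.
  (2-2)^2=0, (4-6)^2=4, (5-1)^2=16, (3-3)^2=0, (7-7)^2=0, (1-5)^2=16, (6-4)^2=4
sum(d^2) = 40.
Step 3: rho = 1 - 6*40 / (7*(7^2 - 1)) = 1 - 240/336 = 0.285714.
Step 4: Under H0, t = rho * sqrt((n-2)/(1-rho^2)) = 0.6667 ~ t(5).
Step 5: Two-sided p-value from the t-distribution with 5 df = 0.534509.
Step 6: alpha = 0.1. fail to reject H0.

rho = 0.2857, p = 0.534509, fail to reject H0 at alpha = 0.1.


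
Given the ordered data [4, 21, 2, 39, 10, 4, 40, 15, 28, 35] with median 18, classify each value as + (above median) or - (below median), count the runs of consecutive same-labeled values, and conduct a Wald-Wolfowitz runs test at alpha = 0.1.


Step 1: Compute median = 18; label A = above, B = below.
Labels in order: BABABBABAA  (n_A = 5, n_B = 5)
Step 2: Count runs R = 8.
Step 3: Under H0 (random ordering), E[R] = 2*n_A*n_B/(n_A+n_B) + 1 = 2*5*5/10 + 1 = 6.0000.
        Var[R] = 2*n_A*n_B*(2*n_A*n_B - n_A - n_B) / ((n_A+n_B)^2 * (n_A+n_B-1)) = 2000/900 = 2.2222.
        SD[R] = 1.4907.
Step 4: Continuity-corrected z = (R - 0.5 - E[R]) / SD[R] = (8 - 0.5 - 6.0000) / 1.4907 = 1.0062.
Step 5: Two-sided p-value via normal approximation = 2*(1 - Phi(|z|)) = 0.314305.
Step 6: alpha = 0.1. fail to reject H0.

R = 8, z = 1.0062, p = 0.314305, fail to reject H0.


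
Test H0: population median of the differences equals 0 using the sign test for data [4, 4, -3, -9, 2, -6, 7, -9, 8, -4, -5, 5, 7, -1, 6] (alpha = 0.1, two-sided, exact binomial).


Step 1: Discard zero differences. Original n = 15; n_eff = number of nonzero differences = 15.
Nonzero differences (with sign): +4, +4, -3, -9, +2, -6, +7, -9, +8, -4, -5, +5, +7, -1, +6
Step 2: Count signs: positive = 8, negative = 7.
Step 3: Under H0: P(positive) = 0.5, so the number of positives S ~ Bin(15, 0.5).
Step 4: Two-sided exact p-value = sum of Bin(15,0.5) probabilities at or below the observed probability = 1.000000.
Step 5: alpha = 0.1. fail to reject H0.

n_eff = 15, pos = 8, neg = 7, p = 1.000000, fail to reject H0.


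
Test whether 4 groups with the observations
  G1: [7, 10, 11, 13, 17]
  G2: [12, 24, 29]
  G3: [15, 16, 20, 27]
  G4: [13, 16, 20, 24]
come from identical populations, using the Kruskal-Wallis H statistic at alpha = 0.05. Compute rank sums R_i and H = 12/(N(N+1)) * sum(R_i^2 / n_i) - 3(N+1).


Step 1: Combine all N = 16 observations and assign midranks.
sorted (value, group, rank): (7,G1,1), (10,G1,2), (11,G1,3), (12,G2,4), (13,G1,5.5), (13,G4,5.5), (15,G3,7), (16,G3,8.5), (16,G4,8.5), (17,G1,10), (20,G3,11.5), (20,G4,11.5), (24,G2,13.5), (24,G4,13.5), (27,G3,15), (29,G2,16)
Step 2: Sum ranks within each group.
R_1 = 21.5 (n_1 = 5)
R_2 = 33.5 (n_2 = 3)
R_3 = 42 (n_3 = 4)
R_4 = 39 (n_4 = 4)
Step 3: H = 12/(N(N+1)) * sum(R_i^2/n_i) - 3(N+1)
     = 12/(16*17) * (21.5^2/5 + 33.5^2/3 + 42^2/4 + 39^2/4) - 3*17
     = 0.044118 * 1287.78 - 51
     = 5.813971.
Step 4: Ties present; correction factor C = 1 - 24/(16^3 - 16) = 0.994118. Corrected H = 5.813971 / 0.994118 = 5.848373.
Step 5: Under H0, H ~ chi^2(3); p-value = 0.119225.
Step 6: alpha = 0.05. fail to reject H0.

H = 5.8484, df = 3, p = 0.119225, fail to reject H0.


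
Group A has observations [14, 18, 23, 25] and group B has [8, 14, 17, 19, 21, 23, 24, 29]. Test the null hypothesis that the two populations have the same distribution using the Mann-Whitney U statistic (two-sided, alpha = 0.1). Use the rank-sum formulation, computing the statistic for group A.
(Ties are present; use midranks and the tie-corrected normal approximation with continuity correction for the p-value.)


Step 1: Combine and sort all 12 observations; assign midranks.
sorted (value, group): (8,Y), (14,X), (14,Y), (17,Y), (18,X), (19,Y), (21,Y), (23,X), (23,Y), (24,Y), (25,X), (29,Y)
ranks: 8->1, 14->2.5, 14->2.5, 17->4, 18->5, 19->6, 21->7, 23->8.5, 23->8.5, 24->10, 25->11, 29->12
Step 2: Rank sum for X: R1 = 2.5 + 5 + 8.5 + 11 = 27.
Step 3: U_X = R1 - n1(n1+1)/2 = 27 - 4*5/2 = 27 - 10 = 17.
       U_Y = n1*n2 - U_X = 32 - 17 = 15.
Step 4: Ties are present, so use the tie-corrected normal approximation (with continuity correction) for the p-value.
Step 5: p-value = 0.932087; compare to alpha = 0.1. fail to reject H0.

U_X = 17, p = 0.932087, fail to reject H0 at alpha = 0.1.


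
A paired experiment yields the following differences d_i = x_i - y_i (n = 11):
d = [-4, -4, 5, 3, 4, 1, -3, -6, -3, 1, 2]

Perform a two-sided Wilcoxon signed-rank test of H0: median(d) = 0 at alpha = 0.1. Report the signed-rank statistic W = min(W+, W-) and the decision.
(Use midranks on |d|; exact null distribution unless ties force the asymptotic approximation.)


Step 1: Drop any zero differences (none here) and take |d_i|.
|d| = [4, 4, 5, 3, 4, 1, 3, 6, 3, 1, 2]
Step 2: Midrank |d_i| (ties get averaged ranks).
ranks: |4|->8, |4|->8, |5|->10, |3|->5, |4|->8, |1|->1.5, |3|->5, |6|->11, |3|->5, |1|->1.5, |2|->3
Step 3: Attach original signs; sum ranks with positive sign and with negative sign.
W+ = 10 + 5 + 8 + 1.5 + 1.5 + 3 = 29
W- = 8 + 8 + 5 + 11 + 5 = 37
(Check: W+ + W- = 66 should equal n(n+1)/2 = 66.)
Step 4: Test statistic W = min(W+, W-) = 29.
Step 5: Ties in |d|, so use the tie-corrected normal approximation.
        E[W] = n(n+1)/4 = 11*12/4 = 33.
        Tie groups: |d|=1 (t=2), |d|=3 (t=3), |d|=4 (t=3); sum(t^3 - t) = 54.
        Var[W] = n(n+1)(2n+1)/24 - sum(t^3-t)/48 = 3036/24 - 54/48 = 125.375.
        z = (W - E[W]) / sqrt(Var[W]) = (29 - 33) / 11.1971 = -0.3572.
        Two-sided p = 2*Phi(z) = 0.720916.
Step 6: alpha = 0.1. fail to reject H0.

W+ = 29, W- = 37, W = min = 29, p = 0.720916, fail to reject H0.


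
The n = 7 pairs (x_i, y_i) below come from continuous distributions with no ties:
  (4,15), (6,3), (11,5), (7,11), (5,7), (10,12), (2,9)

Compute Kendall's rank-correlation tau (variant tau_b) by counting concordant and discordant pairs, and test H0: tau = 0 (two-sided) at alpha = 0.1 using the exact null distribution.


Step 1: Enumerate the 21 unordered pairs (i,j) with i<j and classify each by sign(x_j-x_i) * sign(y_j-y_i).
  (1,2):dx=+2,dy=-12->D; (1,3):dx=+7,dy=-10->D; (1,4):dx=+3,dy=-4->D; (1,5):dx=+1,dy=-8->D
  (1,6):dx=+6,dy=-3->D; (1,7):dx=-2,dy=-6->C; (2,3):dx=+5,dy=+2->C; (2,4):dx=+1,dy=+8->C
  (2,5):dx=-1,dy=+4->D; (2,6):dx=+4,dy=+9->C; (2,7):dx=-4,dy=+6->D; (3,4):dx=-4,dy=+6->D
  (3,5):dx=-6,dy=+2->D; (3,6):dx=-1,dy=+7->D; (3,7):dx=-9,dy=+4->D; (4,5):dx=-2,dy=-4->C
  (4,6):dx=+3,dy=+1->C; (4,7):dx=-5,dy=-2->C; (5,6):dx=+5,dy=+5->C; (5,7):dx=-3,dy=+2->D
  (6,7):dx=-8,dy=-3->C
Step 2: C = 9, D = 12, total pairs = 21.
Step 3: tau = (C - D)/(n(n-1)/2) = (9 - 12)/21 = -0.142857.
Step 4: Exact two-sided p-value (enumerate n! = 5040 permutations of y under H0): p = 0.772619.
Step 5: alpha = 0.1. fail to reject H0.

tau_b = -0.1429 (C=9, D=12), p = 0.772619, fail to reject H0.


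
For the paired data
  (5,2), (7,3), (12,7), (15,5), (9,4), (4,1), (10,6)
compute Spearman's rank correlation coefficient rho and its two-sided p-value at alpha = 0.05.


Step 1: Rank x and y separately (midranks; no ties here).
rank(x): 5->2, 7->3, 12->6, 15->7, 9->4, 4->1, 10->5
rank(y): 2->2, 3->3, 7->7, 5->5, 4->4, 1->1, 6->6
Step 2: d_i = R_x(i) - R_y(i); compute d_i^2.
  (2-2)^2=0, (3-3)^2=0, (6-7)^2=1, (7-5)^2=4, (4-4)^2=0, (1-1)^2=0, (5-6)^2=1
sum(d^2) = 6.
Step 3: rho = 1 - 6*6 / (7*(7^2 - 1)) = 1 - 36/336 = 0.892857.
Step 4: Under H0, t = rho * sqrt((n-2)/(1-rho^2)) = 4.4333 ~ t(5).
Step 5: Two-sided p-value from the t-distribution with 5 df = 0.006807.
Step 6: alpha = 0.05. reject H0.

rho = 0.8929, p = 0.006807, reject H0 at alpha = 0.05.


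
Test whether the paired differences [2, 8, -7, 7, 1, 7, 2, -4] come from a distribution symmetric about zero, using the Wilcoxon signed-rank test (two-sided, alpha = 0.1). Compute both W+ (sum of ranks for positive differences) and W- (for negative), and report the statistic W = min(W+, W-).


Step 1: Drop any zero differences (none here) and take |d_i|.
|d| = [2, 8, 7, 7, 1, 7, 2, 4]
Step 2: Midrank |d_i| (ties get averaged ranks).
ranks: |2|->2.5, |8|->8, |7|->6, |7|->6, |1|->1, |7|->6, |2|->2.5, |4|->4
Step 3: Attach original signs; sum ranks with positive sign and with negative sign.
W+ = 2.5 + 8 + 6 + 1 + 6 + 2.5 = 26
W- = 6 + 4 = 10
(Check: W+ + W- = 36 should equal n(n+1)/2 = 36.)
Step 4: Test statistic W = min(W+, W-) = 10.
Step 5: Ties in |d|, so use the tie-corrected normal approximation.
        E[W] = n(n+1)/4 = 8*9/4 = 18.
        Tie groups: |d|=2 (t=2), |d|=7 (t=3); sum(t^3 - t) = 30.
        Var[W] = n(n+1)(2n+1)/24 - sum(t^3-t)/48 = 1224/24 - 30/48 = 50.375.
        z = (W - E[W]) / sqrt(Var[W]) = (10 - 18) / 7.0975 = -1.1272.
        Two-sided p = 2*Phi(z) = 0.259678.
Step 6: alpha = 0.1. fail to reject H0.

W+ = 26, W- = 10, W = min = 10, p = 0.259678, fail to reject H0.


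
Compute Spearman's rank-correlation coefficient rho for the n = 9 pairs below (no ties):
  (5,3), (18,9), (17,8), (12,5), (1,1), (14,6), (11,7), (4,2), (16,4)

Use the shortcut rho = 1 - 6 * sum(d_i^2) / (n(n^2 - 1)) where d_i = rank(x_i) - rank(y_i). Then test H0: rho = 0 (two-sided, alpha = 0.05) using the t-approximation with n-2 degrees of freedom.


Step 1: Rank x and y separately (midranks; no ties here).
rank(x): 5->3, 18->9, 17->8, 12->5, 1->1, 14->6, 11->4, 4->2, 16->7
rank(y): 3->3, 9->9, 8->8, 5->5, 1->1, 6->6, 7->7, 2->2, 4->4
Step 2: d_i = R_x(i) - R_y(i); compute d_i^2.
  (3-3)^2=0, (9-9)^2=0, (8-8)^2=0, (5-5)^2=0, (1-1)^2=0, (6-6)^2=0, (4-7)^2=9, (2-2)^2=0, (7-4)^2=9
sum(d^2) = 18.
Step 3: rho = 1 - 6*18 / (9*(9^2 - 1)) = 1 - 108/720 = 0.850000.
Step 4: Under H0, t = rho * sqrt((n-2)/(1-rho^2)) = 4.2691 ~ t(7).
Step 5: Two-sided p-value from the t-distribution with 7 df = 0.003705.
Step 6: alpha = 0.05. reject H0.

rho = 0.8500, p = 0.003705, reject H0 at alpha = 0.05.


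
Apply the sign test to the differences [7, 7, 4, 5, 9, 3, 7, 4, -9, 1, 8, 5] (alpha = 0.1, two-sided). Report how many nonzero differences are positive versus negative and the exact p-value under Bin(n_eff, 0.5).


Step 1: Discard zero differences. Original n = 12; n_eff = number of nonzero differences = 12.
Nonzero differences (with sign): +7, +7, +4, +5, +9, +3, +7, +4, -9, +1, +8, +5
Step 2: Count signs: positive = 11, negative = 1.
Step 3: Under H0: P(positive) = 0.5, so the number of positives S ~ Bin(12, 0.5).
Step 4: Two-sided exact p-value = sum of Bin(12,0.5) probabilities at or below the observed probability = 0.006348.
Step 5: alpha = 0.1. reject H0.

n_eff = 12, pos = 11, neg = 1, p = 0.006348, reject H0.


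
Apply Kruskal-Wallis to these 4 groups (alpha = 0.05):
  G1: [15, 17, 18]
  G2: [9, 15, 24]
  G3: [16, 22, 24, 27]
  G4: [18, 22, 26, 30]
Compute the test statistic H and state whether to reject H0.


Step 1: Combine all N = 14 observations and assign midranks.
sorted (value, group, rank): (9,G2,1), (15,G1,2.5), (15,G2,2.5), (16,G3,4), (17,G1,5), (18,G1,6.5), (18,G4,6.5), (22,G3,8.5), (22,G4,8.5), (24,G2,10.5), (24,G3,10.5), (26,G4,12), (27,G3,13), (30,G4,14)
Step 2: Sum ranks within each group.
R_1 = 14 (n_1 = 3)
R_2 = 14 (n_2 = 3)
R_3 = 36 (n_3 = 4)
R_4 = 41 (n_4 = 4)
Step 3: H = 12/(N(N+1)) * sum(R_i^2/n_i) - 3(N+1)
     = 12/(14*15) * (14^2/3 + 14^2/3 + 36^2/4 + 41^2/4) - 3*15
     = 0.057143 * 874.917 - 45
     = 4.995238.
Step 4: Ties present; correction factor C = 1 - 24/(14^3 - 14) = 0.991209. Corrected H = 4.995238 / 0.991209 = 5.039542.
Step 5: Under H0, H ~ chi^2(3); p-value = 0.168924.
Step 6: alpha = 0.05. fail to reject H0.

H = 5.0395, df = 3, p = 0.168924, fail to reject H0.


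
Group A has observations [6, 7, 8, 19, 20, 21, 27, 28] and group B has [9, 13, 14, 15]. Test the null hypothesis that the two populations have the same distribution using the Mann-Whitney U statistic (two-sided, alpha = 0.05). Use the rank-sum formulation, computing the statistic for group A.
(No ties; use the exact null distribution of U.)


Step 1: Combine and sort all 12 observations; assign midranks.
sorted (value, group): (6,X), (7,X), (8,X), (9,Y), (13,Y), (14,Y), (15,Y), (19,X), (20,X), (21,X), (27,X), (28,X)
ranks: 6->1, 7->2, 8->3, 9->4, 13->5, 14->6, 15->7, 19->8, 20->9, 21->10, 27->11, 28->12
Step 2: Rank sum for X: R1 = 1 + 2 + 3 + 8 + 9 + 10 + 11 + 12 = 56.
Step 3: U_X = R1 - n1(n1+1)/2 = 56 - 8*9/2 = 56 - 36 = 20.
       U_Y = n1*n2 - U_X = 32 - 20 = 12.
Step 4: No ties, so the exact null distribution of U (based on enumerating the C(12,8) = 495 equally likely rank assignments) gives the two-sided p-value.
Step 5: p-value = 0.569697; compare to alpha = 0.05. fail to reject H0.

U_X = 20, p = 0.569697, fail to reject H0 at alpha = 0.05.


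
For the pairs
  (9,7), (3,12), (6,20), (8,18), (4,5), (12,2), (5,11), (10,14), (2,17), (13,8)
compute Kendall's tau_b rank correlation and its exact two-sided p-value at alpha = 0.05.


Step 1: Enumerate the 45 unordered pairs (i,j) with i<j and classify each by sign(x_j-x_i) * sign(y_j-y_i).
  (1,2):dx=-6,dy=+5->D; (1,3):dx=-3,dy=+13->D; (1,4):dx=-1,dy=+11->D; (1,5):dx=-5,dy=-2->C
  (1,6):dx=+3,dy=-5->D; (1,7):dx=-4,dy=+4->D; (1,8):dx=+1,dy=+7->C; (1,9):dx=-7,dy=+10->D
  (1,10):dx=+4,dy=+1->C; (2,3):dx=+3,dy=+8->C; (2,4):dx=+5,dy=+6->C; (2,5):dx=+1,dy=-7->D
  (2,6):dx=+9,dy=-10->D; (2,7):dx=+2,dy=-1->D; (2,8):dx=+7,dy=+2->C; (2,9):dx=-1,dy=+5->D
  (2,10):dx=+10,dy=-4->D; (3,4):dx=+2,dy=-2->D; (3,5):dx=-2,dy=-15->C; (3,6):dx=+6,dy=-18->D
  (3,7):dx=-1,dy=-9->C; (3,8):dx=+4,dy=-6->D; (3,9):dx=-4,dy=-3->C; (3,10):dx=+7,dy=-12->D
  (4,5):dx=-4,dy=-13->C; (4,6):dx=+4,dy=-16->D; (4,7):dx=-3,dy=-7->C; (4,8):dx=+2,dy=-4->D
  (4,9):dx=-6,dy=-1->C; (4,10):dx=+5,dy=-10->D; (5,6):dx=+8,dy=-3->D; (5,7):dx=+1,dy=+6->C
  (5,8):dx=+6,dy=+9->C; (5,9):dx=-2,dy=+12->D; (5,10):dx=+9,dy=+3->C; (6,7):dx=-7,dy=+9->D
  (6,8):dx=-2,dy=+12->D; (6,9):dx=-10,dy=+15->D; (6,10):dx=+1,dy=+6->C; (7,8):dx=+5,dy=+3->C
  (7,9):dx=-3,dy=+6->D; (7,10):dx=+8,dy=-3->D; (8,9):dx=-8,dy=+3->D; (8,10):dx=+3,dy=-6->D
  (9,10):dx=+11,dy=-9->D
Step 2: C = 17, D = 28, total pairs = 45.
Step 3: tau = (C - D)/(n(n-1)/2) = (17 - 28)/45 = -0.244444.
Step 4: Exact two-sided p-value (enumerate n! = 3628800 permutations of y under H0): p = 0.380720.
Step 5: alpha = 0.05. fail to reject H0.

tau_b = -0.2444 (C=17, D=28), p = 0.380720, fail to reject H0.


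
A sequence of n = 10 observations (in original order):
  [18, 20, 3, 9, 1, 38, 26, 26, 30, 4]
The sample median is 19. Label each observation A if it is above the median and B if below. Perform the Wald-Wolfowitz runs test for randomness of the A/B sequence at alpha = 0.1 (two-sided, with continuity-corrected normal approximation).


Step 1: Compute median = 19; label A = above, B = below.
Labels in order: BABBBAAAAB  (n_A = 5, n_B = 5)
Step 2: Count runs R = 5.
Step 3: Under H0 (random ordering), E[R] = 2*n_A*n_B/(n_A+n_B) + 1 = 2*5*5/10 + 1 = 6.0000.
        Var[R] = 2*n_A*n_B*(2*n_A*n_B - n_A - n_B) / ((n_A+n_B)^2 * (n_A+n_B-1)) = 2000/900 = 2.2222.
        SD[R] = 1.4907.
Step 4: Continuity-corrected z = (R + 0.5 - E[R]) / SD[R] = (5 + 0.5 - 6.0000) / 1.4907 = -0.3354.
Step 5: Two-sided p-value via normal approximation = 2*(1 - Phi(|z|)) = 0.737316.
Step 6: alpha = 0.1. fail to reject H0.

R = 5, z = -0.3354, p = 0.737316, fail to reject H0.
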